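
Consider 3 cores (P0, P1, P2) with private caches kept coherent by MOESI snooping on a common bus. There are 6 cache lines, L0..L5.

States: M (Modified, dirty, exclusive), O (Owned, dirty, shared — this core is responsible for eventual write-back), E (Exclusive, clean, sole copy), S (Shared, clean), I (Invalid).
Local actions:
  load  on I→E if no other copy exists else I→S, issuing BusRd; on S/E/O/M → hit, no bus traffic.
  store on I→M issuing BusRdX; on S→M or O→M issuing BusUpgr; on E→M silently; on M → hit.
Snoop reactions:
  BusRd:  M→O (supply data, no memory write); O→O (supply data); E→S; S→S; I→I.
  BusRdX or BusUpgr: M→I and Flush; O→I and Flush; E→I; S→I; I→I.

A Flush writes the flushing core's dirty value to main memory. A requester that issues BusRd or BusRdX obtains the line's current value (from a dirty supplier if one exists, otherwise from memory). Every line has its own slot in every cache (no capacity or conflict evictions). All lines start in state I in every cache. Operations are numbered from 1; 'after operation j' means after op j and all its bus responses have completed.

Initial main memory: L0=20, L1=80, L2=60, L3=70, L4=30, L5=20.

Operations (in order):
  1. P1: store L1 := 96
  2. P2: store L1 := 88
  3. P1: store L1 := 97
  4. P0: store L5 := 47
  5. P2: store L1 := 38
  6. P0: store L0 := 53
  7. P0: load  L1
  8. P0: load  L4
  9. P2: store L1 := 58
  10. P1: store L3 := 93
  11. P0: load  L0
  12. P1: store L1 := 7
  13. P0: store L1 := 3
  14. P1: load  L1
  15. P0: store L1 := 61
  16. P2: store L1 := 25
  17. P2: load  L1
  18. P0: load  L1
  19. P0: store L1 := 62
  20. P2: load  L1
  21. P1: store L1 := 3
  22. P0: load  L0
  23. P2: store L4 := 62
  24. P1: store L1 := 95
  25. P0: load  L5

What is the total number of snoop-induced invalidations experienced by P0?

1. P1: store L1 := 96  bus=[BusRdX]  L1: P0=I P1=M P2=I  mem[L1]=80
2. P2: store L1 := 88  bus=[BusRdX,Flush]  L1: P0=I P1=I P2=M  mem[L1]=96
3. P1: store L1 := 97  bus=[BusRdX,Flush]  L1: P0=I P1=M P2=I  mem[L1]=88
4. P0: store L5 := 47  bus=[BusRdX]  L5: P0=M P1=I P2=I  mem[L5]=20
5. P2: store L1 := 38  bus=[BusRdX,Flush]  L1: P0=I P1=I P2=M  mem[L1]=97
6. P0: store L0 := 53  bus=[BusRdX]  L0: P0=M P1=I P2=I  mem[L0]=20
7. P0: load  L1  bus=[BusRd]  L1: P0=S P1=I P2=O  mem[L1]=97
8. P0: load  L4  bus=[BusRd]  L4: P0=E P1=I P2=I  mem[L4]=30
9. P2: store L1 := 58  bus=[BusUpgr]  L1: P0=I P1=I P2=M  mem[L1]=97
10. P1: store L3 := 93  bus=[BusRdX]  L3: P0=I P1=M P2=I  mem[L3]=70
11. P0: load  L0  bus=[-]  L0: P0=M P1=I P2=I  mem[L0]=20
12. P1: store L1 := 7  bus=[BusRdX,Flush]  L1: P0=I P1=M P2=I  mem[L1]=58
13. P0: store L1 := 3  bus=[BusRdX,Flush]  L1: P0=M P1=I P2=I  mem[L1]=7
14. P1: load  L1  bus=[BusRd]  L1: P0=O P1=S P2=I  mem[L1]=7
15. P0: store L1 := 61  bus=[BusUpgr]  L1: P0=M P1=I P2=I  mem[L1]=7
16. P2: store L1 := 25  bus=[BusRdX,Flush]  L1: P0=I P1=I P2=M  mem[L1]=61
17. P2: load  L1  bus=[-]  L1: P0=I P1=I P2=M  mem[L1]=61
18. P0: load  L1  bus=[BusRd]  L1: P0=S P1=I P2=O  mem[L1]=61
19. P0: store L1 := 62  bus=[BusUpgr,Flush]  L1: P0=M P1=I P2=I  mem[L1]=25
20. P2: load  L1  bus=[BusRd]  L1: P0=O P1=I P2=S  mem[L1]=25
21. P1: store L1 := 3  bus=[BusRdX,Flush]  L1: P0=I P1=M P2=I  mem[L1]=62
22. P0: load  L0  bus=[-]  L0: P0=M P1=I P2=I  mem[L0]=20
23. P2: store L4 := 62  bus=[BusRdX]  L4: P0=I P1=I P2=M  mem[L4]=30
24. P1: store L1 := 95  bus=[-]  L1: P0=I P1=M P2=I  mem[L1]=62
25. P0: load  L5  bus=[-]  L5: P0=M P1=I P2=I  mem[L5]=20

invalidations = 4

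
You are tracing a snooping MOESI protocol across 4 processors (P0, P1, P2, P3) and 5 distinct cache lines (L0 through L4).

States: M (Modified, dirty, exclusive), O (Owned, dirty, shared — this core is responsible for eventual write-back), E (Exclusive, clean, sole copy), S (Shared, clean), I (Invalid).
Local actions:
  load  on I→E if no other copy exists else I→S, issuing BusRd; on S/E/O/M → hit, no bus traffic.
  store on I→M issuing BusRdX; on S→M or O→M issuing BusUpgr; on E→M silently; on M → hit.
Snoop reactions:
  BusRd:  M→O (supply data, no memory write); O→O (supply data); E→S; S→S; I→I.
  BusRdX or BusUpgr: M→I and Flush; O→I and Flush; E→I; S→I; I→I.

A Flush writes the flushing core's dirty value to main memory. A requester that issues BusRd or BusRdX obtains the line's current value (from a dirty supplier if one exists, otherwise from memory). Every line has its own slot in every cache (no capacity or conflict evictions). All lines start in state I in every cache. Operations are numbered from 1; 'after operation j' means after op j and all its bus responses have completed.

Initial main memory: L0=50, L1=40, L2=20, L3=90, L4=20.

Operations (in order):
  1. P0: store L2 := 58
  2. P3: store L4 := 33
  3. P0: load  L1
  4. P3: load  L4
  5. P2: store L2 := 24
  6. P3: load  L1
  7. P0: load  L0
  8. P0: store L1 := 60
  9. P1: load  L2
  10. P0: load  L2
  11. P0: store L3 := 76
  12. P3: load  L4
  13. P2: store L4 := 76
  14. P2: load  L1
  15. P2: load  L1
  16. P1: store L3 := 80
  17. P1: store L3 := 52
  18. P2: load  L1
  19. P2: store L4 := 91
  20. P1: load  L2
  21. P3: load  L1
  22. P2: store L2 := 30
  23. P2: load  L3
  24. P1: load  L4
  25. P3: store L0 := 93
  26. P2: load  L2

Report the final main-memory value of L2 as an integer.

memory[L2] = 58

[1] P0: store L2 := 58 | P0:M(58), P1:I, P2:I, P3:I | bus: BusRdX
[2] P3: store L4 := 33 | P0:I, P1:I, P2:I, P3:M(33) | bus: BusRdX
[3] P0: load  L1 | P0:E(40), P1:I, P2:I, P3:I | bus: BusRd
[4] P3: load  L4 | P0:I, P1:I, P2:I, P3:M(33) | bus: none
[5] P2: store L2 := 24 | P0:I, P1:I, P2:M(24), P3:I | bus: BusRdX,Flush
[6] P3: load  L1 | P0:S(40), P1:I, P2:I, P3:S(40) | bus: BusRd
[7] P0: load  L0 | P0:E(50), P1:I, P2:I, P3:I | bus: BusRd
[8] P0: store L1 := 60 | P0:M(60), P1:I, P2:I, P3:I | bus: BusUpgr
[9] P1: load  L2 | P0:I, P1:S(24), P2:O(24), P3:I | bus: BusRd
[10] P0: load  L2 | P0:S(24), P1:S(24), P2:O(24), P3:I | bus: BusRd
[11] P0: store L3 := 76 | P0:M(76), P1:I, P2:I, P3:I | bus: BusRdX
[12] P3: load  L4 | P0:I, P1:I, P2:I, P3:M(33) | bus: none
[13] P2: store L4 := 76 | P0:I, P1:I, P2:M(76), P3:I | bus: BusRdX,Flush
[14] P2: load  L1 | P0:O(60), P1:I, P2:S(60), P3:I | bus: BusRd
[15] P2: load  L1 | P0:O(60), P1:I, P2:S(60), P3:I | bus: none
[16] P1: store L3 := 80 | P0:I, P1:M(80), P2:I, P3:I | bus: BusRdX,Flush
[17] P1: store L3 := 52 | P0:I, P1:M(52), P2:I, P3:I | bus: none
[18] P2: load  L1 | P0:O(60), P1:I, P2:S(60), P3:I | bus: none
[19] P2: store L4 := 91 | P0:I, P1:I, P2:M(91), P3:I | bus: none
[20] P1: load  L2 | P0:S(24), P1:S(24), P2:O(24), P3:I | bus: none
[21] P3: load  L1 | P0:O(60), P1:I, P2:S(60), P3:S(60) | bus: BusRd
[22] P2: store L2 := 30 | P0:I, P1:I, P2:M(30), P3:I | bus: BusUpgr
[23] P2: load  L3 | P0:I, P1:O(52), P2:S(52), P3:I | bus: BusRd
[24] P1: load  L4 | P0:I, P1:S(91), P2:O(91), P3:I | bus: BusRd
[25] P3: store L0 := 93 | P0:I, P1:I, P2:I, P3:M(93) | bus: BusRdX
[26] P2: load  L2 | P0:I, P1:I, P2:M(30), P3:I | bus: none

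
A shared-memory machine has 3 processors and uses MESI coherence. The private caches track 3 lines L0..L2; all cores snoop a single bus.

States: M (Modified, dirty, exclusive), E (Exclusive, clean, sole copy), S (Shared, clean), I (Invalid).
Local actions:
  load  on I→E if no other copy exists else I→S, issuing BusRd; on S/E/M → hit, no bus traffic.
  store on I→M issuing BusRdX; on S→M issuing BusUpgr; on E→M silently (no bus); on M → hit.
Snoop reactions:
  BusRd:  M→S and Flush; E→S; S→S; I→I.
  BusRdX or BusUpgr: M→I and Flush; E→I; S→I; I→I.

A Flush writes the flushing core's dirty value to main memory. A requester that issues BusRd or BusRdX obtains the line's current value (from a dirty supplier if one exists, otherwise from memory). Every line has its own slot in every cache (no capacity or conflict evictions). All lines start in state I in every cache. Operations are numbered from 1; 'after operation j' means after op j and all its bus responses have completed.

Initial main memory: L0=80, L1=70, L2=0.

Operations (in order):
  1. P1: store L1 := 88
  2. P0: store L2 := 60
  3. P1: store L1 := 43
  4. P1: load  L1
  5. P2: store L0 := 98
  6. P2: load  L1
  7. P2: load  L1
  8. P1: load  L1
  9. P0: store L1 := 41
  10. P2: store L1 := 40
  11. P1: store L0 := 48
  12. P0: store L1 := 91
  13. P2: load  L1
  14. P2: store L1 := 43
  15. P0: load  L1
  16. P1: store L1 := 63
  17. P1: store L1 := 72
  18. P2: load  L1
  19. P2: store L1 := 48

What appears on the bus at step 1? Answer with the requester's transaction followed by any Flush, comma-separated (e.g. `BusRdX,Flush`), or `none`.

bus = BusRdX

[1] P1: store L1 := 88 | P0:I, P1:M(88), P2:I | bus: BusRdX
[2] P0: store L2 := 60 | P0:M(60), P1:I, P2:I | bus: BusRdX
[3] P1: store L1 := 43 | P0:I, P1:M(43), P2:I | bus: none
[4] P1: load  L1 | P0:I, P1:M(43), P2:I | bus: none
[5] P2: store L0 := 98 | P0:I, P1:I, P2:M(98) | bus: BusRdX
[6] P2: load  L1 | P0:I, P1:S(43), P2:S(43) | bus: BusRd,Flush
[7] P2: load  L1 | P0:I, P1:S(43), P2:S(43) | bus: none
[8] P1: load  L1 | P0:I, P1:S(43), P2:S(43) | bus: none
[9] P0: store L1 := 41 | P0:M(41), P1:I, P2:I | bus: BusRdX
[10] P2: store L1 := 40 | P0:I, P1:I, P2:M(40) | bus: BusRdX,Flush
[11] P1: store L0 := 48 | P0:I, P1:M(48), P2:I | bus: BusRdX,Flush
[12] P0: store L1 := 91 | P0:M(91), P1:I, P2:I | bus: BusRdX,Flush
[13] P2: load  L1 | P0:S(91), P1:I, P2:S(91) | bus: BusRd,Flush
[14] P2: store L1 := 43 | P0:I, P1:I, P2:M(43) | bus: BusUpgr
[15] P0: load  L1 | P0:S(43), P1:I, P2:S(43) | bus: BusRd,Flush
[16] P1: store L1 := 63 | P0:I, P1:M(63), P2:I | bus: BusRdX
[17] P1: store L1 := 72 | P0:I, P1:M(72), P2:I | bus: none
[18] P2: load  L1 | P0:I, P1:S(72), P2:S(72) | bus: BusRd,Flush
[19] P2: store L1 := 48 | P0:I, P1:I, P2:M(48) | bus: BusUpgr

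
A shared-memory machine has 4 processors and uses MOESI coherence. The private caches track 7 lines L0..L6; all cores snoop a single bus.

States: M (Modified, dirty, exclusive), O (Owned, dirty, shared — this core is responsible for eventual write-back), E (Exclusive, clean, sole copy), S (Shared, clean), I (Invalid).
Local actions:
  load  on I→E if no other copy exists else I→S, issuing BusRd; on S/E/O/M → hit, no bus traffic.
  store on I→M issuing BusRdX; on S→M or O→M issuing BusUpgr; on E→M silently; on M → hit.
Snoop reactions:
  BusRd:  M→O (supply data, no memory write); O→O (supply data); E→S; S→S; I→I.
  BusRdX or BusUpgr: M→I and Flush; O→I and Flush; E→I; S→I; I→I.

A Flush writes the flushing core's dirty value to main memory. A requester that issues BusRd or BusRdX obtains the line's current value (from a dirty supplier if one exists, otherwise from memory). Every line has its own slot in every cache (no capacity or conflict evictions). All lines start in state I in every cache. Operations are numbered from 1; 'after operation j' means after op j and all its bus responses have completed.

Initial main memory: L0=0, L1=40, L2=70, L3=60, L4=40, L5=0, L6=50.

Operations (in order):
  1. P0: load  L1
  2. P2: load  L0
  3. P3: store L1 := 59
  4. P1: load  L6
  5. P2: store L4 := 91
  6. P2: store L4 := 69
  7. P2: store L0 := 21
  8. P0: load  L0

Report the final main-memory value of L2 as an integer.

memory[L2] = 70

  op1 P0: load  L1 → E/I/I/I on L1; bus BusRd; mem=40
  op2 P2: load  L0 → I/I/E/I on L0; bus BusRd; mem=0
  op3 P3: store L1 := 59 → I/I/I/M on L1; bus BusRdX; mem=40
  op4 P1: load  L6 → I/E/I/I on L6; bus BusRd; mem=50
  op5 P2: store L4 := 91 → I/I/M/I on L4; bus BusRdX; mem=40
  op6 P2: store L4 := 69 → I/I/M/I on L4; bus (none); mem=40
  op7 P2: store L0 := 21 → I/I/M/I on L0; bus (none); mem=0
  op8 P0: load  L0 → S/I/O/I on L0; bus BusRd; mem=0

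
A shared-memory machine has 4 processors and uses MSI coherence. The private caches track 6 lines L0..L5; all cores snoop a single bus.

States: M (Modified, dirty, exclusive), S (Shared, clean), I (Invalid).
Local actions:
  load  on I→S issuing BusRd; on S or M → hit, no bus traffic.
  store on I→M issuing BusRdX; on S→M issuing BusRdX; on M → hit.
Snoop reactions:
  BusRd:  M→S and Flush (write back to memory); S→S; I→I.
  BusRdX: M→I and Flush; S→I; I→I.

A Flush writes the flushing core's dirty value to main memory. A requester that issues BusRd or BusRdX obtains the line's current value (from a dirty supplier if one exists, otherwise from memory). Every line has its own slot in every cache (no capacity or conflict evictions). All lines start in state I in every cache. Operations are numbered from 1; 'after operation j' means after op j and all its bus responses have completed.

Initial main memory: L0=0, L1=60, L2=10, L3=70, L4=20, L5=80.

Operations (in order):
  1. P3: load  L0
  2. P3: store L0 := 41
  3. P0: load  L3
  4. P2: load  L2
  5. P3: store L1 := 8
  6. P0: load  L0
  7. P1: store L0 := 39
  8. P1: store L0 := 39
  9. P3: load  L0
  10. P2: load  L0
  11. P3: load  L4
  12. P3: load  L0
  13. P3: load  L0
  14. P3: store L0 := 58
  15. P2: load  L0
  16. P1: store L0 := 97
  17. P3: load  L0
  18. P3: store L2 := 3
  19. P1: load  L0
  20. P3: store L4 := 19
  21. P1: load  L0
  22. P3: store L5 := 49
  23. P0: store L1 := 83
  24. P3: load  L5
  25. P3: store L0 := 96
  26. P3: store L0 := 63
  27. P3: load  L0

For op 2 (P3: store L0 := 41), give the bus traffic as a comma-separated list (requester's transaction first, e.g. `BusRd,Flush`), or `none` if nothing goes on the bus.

[1] P3: load  L0 | P0:I, P1:I, P2:I, P3:S(0) | bus: BusRd
[2] P3: store L0 := 41 | P0:I, P1:I, P2:I, P3:M(41) | bus: BusRdX
[3] P0: load  L3 | P0:S(70), P1:I, P2:I, P3:I | bus: BusRd
[4] P2: load  L2 | P0:I, P1:I, P2:S(10), P3:I | bus: BusRd
[5] P3: store L1 := 8 | P0:I, P1:I, P2:I, P3:M(8) | bus: BusRdX
[6] P0: load  L0 | P0:S(41), P1:I, P2:I, P3:S(41) | bus: BusRd,Flush
[7] P1: store L0 := 39 | P0:I, P1:M(39), P2:I, P3:I | bus: BusRdX
[8] P1: store L0 := 39 | P0:I, P1:M(39), P2:I, P3:I | bus: none
[9] P3: load  L0 | P0:I, P1:S(39), P2:I, P3:S(39) | bus: BusRd,Flush
[10] P2: load  L0 | P0:I, P1:S(39), P2:S(39), P3:S(39) | bus: BusRd
[11] P3: load  L4 | P0:I, P1:I, P2:I, P3:S(20) | bus: BusRd
[12] P3: load  L0 | P0:I, P1:S(39), P2:S(39), P3:S(39) | bus: none
[13] P3: load  L0 | P0:I, P1:S(39), P2:S(39), P3:S(39) | bus: none
[14] P3: store L0 := 58 | P0:I, P1:I, P2:I, P3:M(58) | bus: BusRdX
[15] P2: load  L0 | P0:I, P1:I, P2:S(58), P3:S(58) | bus: BusRd,Flush
[16] P1: store L0 := 97 | P0:I, P1:M(97), P2:I, P3:I | bus: BusRdX
[17] P3: load  L0 | P0:I, P1:S(97), P2:I, P3:S(97) | bus: BusRd,Flush
[18] P3: store L2 := 3 | P0:I, P1:I, P2:I, P3:M(3) | bus: BusRdX
[19] P1: load  L0 | P0:I, P1:S(97), P2:I, P3:S(97) | bus: none
[20] P3: store L4 := 19 | P0:I, P1:I, P2:I, P3:M(19) | bus: BusRdX
[21] P1: load  L0 | P0:I, P1:S(97), P2:I, P3:S(97) | bus: none
[22] P3: store L5 := 49 | P0:I, P1:I, P2:I, P3:M(49) | bus: BusRdX
[23] P0: store L1 := 83 | P0:M(83), P1:I, P2:I, P3:I | bus: BusRdX,Flush
[24] P3: load  L5 | P0:I, P1:I, P2:I, P3:M(49) | bus: none
[25] P3: store L0 := 96 | P0:I, P1:I, P2:I, P3:M(96) | bus: BusRdX
[26] P3: store L0 := 63 | P0:I, P1:I, P2:I, P3:M(63) | bus: none
[27] P3: load  L0 | P0:I, P1:I, P2:I, P3:M(63) | bus: none

bus = BusRdX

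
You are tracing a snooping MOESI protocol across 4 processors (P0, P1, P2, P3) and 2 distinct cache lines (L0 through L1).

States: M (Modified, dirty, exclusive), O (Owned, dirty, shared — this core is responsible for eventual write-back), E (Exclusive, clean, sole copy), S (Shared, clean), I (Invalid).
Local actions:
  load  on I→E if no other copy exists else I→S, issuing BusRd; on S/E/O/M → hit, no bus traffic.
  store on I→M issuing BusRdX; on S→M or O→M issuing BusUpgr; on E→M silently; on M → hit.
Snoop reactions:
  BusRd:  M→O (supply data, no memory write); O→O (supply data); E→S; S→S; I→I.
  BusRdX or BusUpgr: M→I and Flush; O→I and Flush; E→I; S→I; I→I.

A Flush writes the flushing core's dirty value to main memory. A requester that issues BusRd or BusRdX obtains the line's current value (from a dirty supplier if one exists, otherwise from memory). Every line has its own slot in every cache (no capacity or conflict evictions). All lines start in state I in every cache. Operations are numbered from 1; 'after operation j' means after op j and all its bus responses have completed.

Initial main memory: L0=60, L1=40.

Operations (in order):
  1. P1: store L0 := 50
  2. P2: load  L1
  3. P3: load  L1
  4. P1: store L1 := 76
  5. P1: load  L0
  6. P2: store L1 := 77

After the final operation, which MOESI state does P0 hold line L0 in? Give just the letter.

1. P1: store L0 := 50  bus=[BusRdX]  L0: P0=I P1=M P2=I P3=I  mem[L0]=60
2. P2: load  L1  bus=[BusRd]  L1: P0=I P1=I P2=E P3=I  mem[L1]=40
3. P3: load  L1  bus=[BusRd]  L1: P0=I P1=I P2=S P3=S  mem[L1]=40
4. P1: store L1 := 76  bus=[BusRdX]  L1: P0=I P1=M P2=I P3=I  mem[L1]=40
5. P1: load  L0  bus=[-]  L0: P0=I P1=M P2=I P3=I  mem[L0]=60
6. P2: store L1 := 77  bus=[BusRdX,Flush]  L1: P0=I P1=I P2=M P3=I  mem[L1]=76

state = I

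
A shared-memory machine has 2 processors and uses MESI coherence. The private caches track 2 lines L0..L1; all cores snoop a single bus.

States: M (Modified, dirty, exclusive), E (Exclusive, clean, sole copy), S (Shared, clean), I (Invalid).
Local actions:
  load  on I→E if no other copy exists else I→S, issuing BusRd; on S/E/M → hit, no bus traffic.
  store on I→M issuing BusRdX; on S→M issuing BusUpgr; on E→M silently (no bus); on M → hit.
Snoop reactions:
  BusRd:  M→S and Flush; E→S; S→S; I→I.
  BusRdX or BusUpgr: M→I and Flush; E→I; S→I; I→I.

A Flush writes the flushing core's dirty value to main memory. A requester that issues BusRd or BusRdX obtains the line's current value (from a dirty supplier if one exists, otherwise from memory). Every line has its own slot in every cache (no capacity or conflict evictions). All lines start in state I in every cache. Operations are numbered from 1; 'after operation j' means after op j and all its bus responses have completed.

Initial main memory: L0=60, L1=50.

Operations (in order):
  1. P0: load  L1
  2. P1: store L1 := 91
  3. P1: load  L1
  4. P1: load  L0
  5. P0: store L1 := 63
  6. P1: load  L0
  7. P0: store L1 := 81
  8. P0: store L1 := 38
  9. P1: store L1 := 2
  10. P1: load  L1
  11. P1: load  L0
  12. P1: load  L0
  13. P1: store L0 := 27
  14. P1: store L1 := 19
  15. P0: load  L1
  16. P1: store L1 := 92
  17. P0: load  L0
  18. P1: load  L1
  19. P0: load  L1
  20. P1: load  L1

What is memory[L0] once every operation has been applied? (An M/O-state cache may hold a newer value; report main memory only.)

memory[L0] = 27

  op1 P0: load  L1 → E/I on L1; bus BusRd; mem=50
  op2 P1: store L1 := 91 → I/M on L1; bus BusRdX; mem=50
  op3 P1: load  L1 → I/M on L1; bus (none); mem=50
  op4 P1: load  L0 → I/E on L0; bus BusRd; mem=60
  op5 P0: store L1 := 63 → M/I on L1; bus BusRdX Flush; mem=91
  op6 P1: load  L0 → I/E on L0; bus (none); mem=60
  op7 P0: store L1 := 81 → M/I on L1; bus (none); mem=91
  op8 P0: store L1 := 38 → M/I on L1; bus (none); mem=91
  op9 P1: store L1 := 2 → I/M on L1; bus BusRdX Flush; mem=38
  op10 P1: load  L1 → I/M on L1; bus (none); mem=38
  op11 P1: load  L0 → I/E on L0; bus (none); mem=60
  op12 P1: load  L0 → I/E on L0; bus (none); mem=60
  op13 P1: store L0 := 27 → I/M on L0; bus (none); mem=60
  op14 P1: store L1 := 19 → I/M on L1; bus (none); mem=38
  op15 P0: load  L1 → S/S on L1; bus BusRd Flush; mem=19
  op16 P1: store L1 := 92 → I/M on L1; bus BusUpgr; mem=19
  op17 P0: load  L0 → S/S on L0; bus BusRd Flush; mem=27
  op18 P1: load  L1 → I/M on L1; bus (none); mem=19
  op19 P0: load  L1 → S/S on L1; bus BusRd Flush; mem=92
  op20 P1: load  L1 → S/S on L1; bus (none); mem=92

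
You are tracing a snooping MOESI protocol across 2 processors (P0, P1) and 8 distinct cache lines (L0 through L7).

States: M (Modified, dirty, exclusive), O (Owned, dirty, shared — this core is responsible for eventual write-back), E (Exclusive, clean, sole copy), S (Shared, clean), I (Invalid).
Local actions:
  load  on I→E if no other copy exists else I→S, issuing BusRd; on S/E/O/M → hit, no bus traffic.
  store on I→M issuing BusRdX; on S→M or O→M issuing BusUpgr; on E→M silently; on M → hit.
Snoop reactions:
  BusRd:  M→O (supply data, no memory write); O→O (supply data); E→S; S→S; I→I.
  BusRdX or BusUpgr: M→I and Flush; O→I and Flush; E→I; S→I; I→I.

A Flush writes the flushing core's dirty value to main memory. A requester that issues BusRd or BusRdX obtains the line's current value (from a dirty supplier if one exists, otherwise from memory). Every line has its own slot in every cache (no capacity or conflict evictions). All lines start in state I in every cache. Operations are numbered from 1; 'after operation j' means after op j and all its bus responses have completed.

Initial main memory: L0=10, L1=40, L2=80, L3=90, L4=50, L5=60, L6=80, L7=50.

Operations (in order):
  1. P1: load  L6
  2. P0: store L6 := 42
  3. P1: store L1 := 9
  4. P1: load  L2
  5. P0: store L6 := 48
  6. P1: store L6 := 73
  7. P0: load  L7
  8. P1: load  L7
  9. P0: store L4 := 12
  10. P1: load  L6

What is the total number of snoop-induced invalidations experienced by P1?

invalidations = 1

  op1 P1: load  L6 → I/E on L6; bus BusRd; mem=80
  op2 P0: store L6 := 42 → M/I on L6; bus BusRdX; mem=80
  op3 P1: store L1 := 9 → I/M on L1; bus BusRdX; mem=40
  op4 P1: load  L2 → I/E on L2; bus BusRd; mem=80
  op5 P0: store L6 := 48 → M/I on L6; bus (none); mem=80
  op6 P1: store L6 := 73 → I/M on L6; bus BusRdX Flush; mem=48
  op7 P0: load  L7 → E/I on L7; bus BusRd; mem=50
  op8 P1: load  L7 → S/S on L7; bus BusRd; mem=50
  op9 P0: store L4 := 12 → M/I on L4; bus BusRdX; mem=50
  op10 P1: load  L6 → I/M on L6; bus (none); mem=48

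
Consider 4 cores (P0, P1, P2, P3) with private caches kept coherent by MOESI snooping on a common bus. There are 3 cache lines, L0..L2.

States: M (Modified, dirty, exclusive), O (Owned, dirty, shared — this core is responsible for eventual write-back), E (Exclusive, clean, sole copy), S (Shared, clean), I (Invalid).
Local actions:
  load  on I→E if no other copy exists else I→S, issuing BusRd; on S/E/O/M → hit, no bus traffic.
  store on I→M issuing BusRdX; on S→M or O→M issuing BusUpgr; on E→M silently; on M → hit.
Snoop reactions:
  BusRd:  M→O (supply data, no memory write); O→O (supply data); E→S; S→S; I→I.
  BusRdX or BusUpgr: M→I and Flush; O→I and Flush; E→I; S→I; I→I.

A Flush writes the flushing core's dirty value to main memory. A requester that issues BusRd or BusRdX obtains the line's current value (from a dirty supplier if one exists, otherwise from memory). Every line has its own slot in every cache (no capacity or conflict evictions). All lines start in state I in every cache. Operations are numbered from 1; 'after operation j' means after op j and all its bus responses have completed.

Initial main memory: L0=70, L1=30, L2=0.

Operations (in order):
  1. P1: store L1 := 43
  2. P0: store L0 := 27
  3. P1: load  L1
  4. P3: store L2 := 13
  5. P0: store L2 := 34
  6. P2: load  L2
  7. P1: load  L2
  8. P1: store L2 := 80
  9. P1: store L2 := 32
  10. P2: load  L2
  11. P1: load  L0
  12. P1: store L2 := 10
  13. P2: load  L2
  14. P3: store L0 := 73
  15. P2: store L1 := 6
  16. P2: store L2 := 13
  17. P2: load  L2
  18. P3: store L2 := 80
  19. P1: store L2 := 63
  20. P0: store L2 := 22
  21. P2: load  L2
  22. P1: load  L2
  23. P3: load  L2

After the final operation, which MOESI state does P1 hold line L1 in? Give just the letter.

  op1 P1: store L1 := 43 → I/M/I/I on L1; bus BusRdX; mem=30
  op2 P0: store L0 := 27 → M/I/I/I on L0; bus BusRdX; mem=70
  op3 P1: load  L1 → I/M/I/I on L1; bus (none); mem=30
  op4 P3: store L2 := 13 → I/I/I/M on L2; bus BusRdX; mem=0
  op5 P0: store L2 := 34 → M/I/I/I on L2; bus BusRdX Flush; mem=13
  op6 P2: load  L2 → O/I/S/I on L2; bus BusRd; mem=13
  op7 P1: load  L2 → O/S/S/I on L2; bus BusRd; mem=13
  op8 P1: store L2 := 80 → I/M/I/I on L2; bus BusUpgr Flush; mem=34
  op9 P1: store L2 := 32 → I/M/I/I on L2; bus (none); mem=34
  op10 P2: load  L2 → I/O/S/I on L2; bus BusRd; mem=34
  op11 P1: load  L0 → O/S/I/I on L0; bus BusRd; mem=70
  op12 P1: store L2 := 10 → I/M/I/I on L2; bus BusUpgr; mem=34
  op13 P2: load  L2 → I/O/S/I on L2; bus BusRd; mem=34
  op14 P3: store L0 := 73 → I/I/I/M on L0; bus BusRdX Flush; mem=27
  op15 P2: store L1 := 6 → I/I/M/I on L1; bus BusRdX Flush; mem=43
  op16 P2: store L2 := 13 → I/I/M/I on L2; bus BusUpgr Flush; mem=10
  op17 P2: load  L2 → I/I/M/I on L2; bus (none); mem=10
  op18 P3: store L2 := 80 → I/I/I/M on L2; bus BusRdX Flush; mem=13
  op19 P1: store L2 := 63 → I/M/I/I on L2; bus BusRdX Flush; mem=80
  op20 P0: store L2 := 22 → M/I/I/I on L2; bus BusRdX Flush; mem=63
  op21 P2: load  L2 → O/I/S/I on L2; bus BusRd; mem=63
  op22 P1: load  L2 → O/S/S/I on L2; bus BusRd; mem=63
  op23 P3: load  L2 → O/S/S/S on L2; bus BusRd; mem=63

state = I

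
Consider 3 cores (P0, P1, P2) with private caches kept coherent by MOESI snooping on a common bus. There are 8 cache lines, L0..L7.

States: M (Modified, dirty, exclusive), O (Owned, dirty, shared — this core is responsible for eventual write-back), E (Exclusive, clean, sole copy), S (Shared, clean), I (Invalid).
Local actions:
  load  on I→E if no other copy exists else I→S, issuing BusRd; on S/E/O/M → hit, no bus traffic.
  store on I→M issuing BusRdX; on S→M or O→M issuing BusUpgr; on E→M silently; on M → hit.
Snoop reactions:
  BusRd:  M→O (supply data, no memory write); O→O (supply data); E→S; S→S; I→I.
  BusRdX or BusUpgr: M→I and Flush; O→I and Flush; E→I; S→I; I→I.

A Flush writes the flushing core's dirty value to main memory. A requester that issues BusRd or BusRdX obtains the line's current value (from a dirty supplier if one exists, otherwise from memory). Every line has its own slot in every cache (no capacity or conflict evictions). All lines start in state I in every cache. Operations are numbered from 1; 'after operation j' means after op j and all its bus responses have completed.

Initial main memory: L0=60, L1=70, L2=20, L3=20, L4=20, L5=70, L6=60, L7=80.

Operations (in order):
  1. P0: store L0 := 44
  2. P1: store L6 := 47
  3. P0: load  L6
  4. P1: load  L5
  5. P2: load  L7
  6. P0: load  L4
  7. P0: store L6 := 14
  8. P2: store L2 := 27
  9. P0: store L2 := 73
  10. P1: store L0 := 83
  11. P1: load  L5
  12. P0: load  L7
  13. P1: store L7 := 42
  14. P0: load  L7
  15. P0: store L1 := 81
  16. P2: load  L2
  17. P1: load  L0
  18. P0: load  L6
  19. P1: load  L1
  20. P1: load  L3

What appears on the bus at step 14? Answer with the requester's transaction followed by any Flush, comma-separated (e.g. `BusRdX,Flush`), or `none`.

  op1 P0: store L0 := 44 → M/I/I on L0; bus BusRdX; mem=60
  op2 P1: store L6 := 47 → I/M/I on L6; bus BusRdX; mem=60
  op3 P0: load  L6 → S/O/I on L6; bus BusRd; mem=60
  op4 P1: load  L5 → I/E/I on L5; bus BusRd; mem=70
  op5 P2: load  L7 → I/I/E on L7; bus BusRd; mem=80
  op6 P0: load  L4 → E/I/I on L4; bus BusRd; mem=20
  op7 P0: store L6 := 14 → M/I/I on L6; bus BusUpgr Flush; mem=47
  op8 P2: store L2 := 27 → I/I/M on L2; bus BusRdX; mem=20
  op9 P0: store L2 := 73 → M/I/I on L2; bus BusRdX Flush; mem=27
  op10 P1: store L0 := 83 → I/M/I on L0; bus BusRdX Flush; mem=44
  op11 P1: load  L5 → I/E/I on L5; bus (none); mem=70
  op12 P0: load  L7 → S/I/S on L7; bus BusRd; mem=80
  op13 P1: store L7 := 42 → I/M/I on L7; bus BusRdX; mem=80
  op14 P0: load  L7 → S/O/I on L7; bus BusRd; mem=80
  op15 P0: store L1 := 81 → M/I/I on L1; bus BusRdX; mem=70
  op16 P2: load  L2 → O/I/S on L2; bus BusRd; mem=27
  op17 P1: load  L0 → I/M/I on L0; bus (none); mem=44
  op18 P0: load  L6 → M/I/I on L6; bus (none); mem=47
  op19 P1: load  L1 → O/S/I on L1; bus BusRd; mem=70
  op20 P1: load  L3 → I/E/I on L3; bus BusRd; mem=20

bus = BusRd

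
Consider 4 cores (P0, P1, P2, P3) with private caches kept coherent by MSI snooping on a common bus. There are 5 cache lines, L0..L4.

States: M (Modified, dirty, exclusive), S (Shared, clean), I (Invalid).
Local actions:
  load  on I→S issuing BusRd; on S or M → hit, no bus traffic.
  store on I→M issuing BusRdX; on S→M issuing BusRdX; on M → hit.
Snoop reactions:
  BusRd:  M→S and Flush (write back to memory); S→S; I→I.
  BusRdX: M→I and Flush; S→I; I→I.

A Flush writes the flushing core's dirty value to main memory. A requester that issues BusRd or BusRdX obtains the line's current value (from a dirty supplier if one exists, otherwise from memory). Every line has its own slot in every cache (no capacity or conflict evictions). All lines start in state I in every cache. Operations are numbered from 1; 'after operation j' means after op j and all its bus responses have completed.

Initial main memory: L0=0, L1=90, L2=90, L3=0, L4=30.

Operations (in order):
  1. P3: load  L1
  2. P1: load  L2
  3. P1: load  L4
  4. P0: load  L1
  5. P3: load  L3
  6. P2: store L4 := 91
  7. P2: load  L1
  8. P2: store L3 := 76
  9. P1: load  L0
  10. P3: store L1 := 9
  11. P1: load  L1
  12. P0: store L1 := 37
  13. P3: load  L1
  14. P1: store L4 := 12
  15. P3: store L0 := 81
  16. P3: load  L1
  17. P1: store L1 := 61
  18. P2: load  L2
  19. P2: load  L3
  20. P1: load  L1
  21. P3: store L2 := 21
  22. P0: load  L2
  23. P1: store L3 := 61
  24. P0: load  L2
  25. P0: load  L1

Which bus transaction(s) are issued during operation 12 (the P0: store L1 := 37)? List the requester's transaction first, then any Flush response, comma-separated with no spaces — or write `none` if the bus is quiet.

bus = BusRdX

  op1 P3: load  L1 → I/I/I/S on L1; bus BusRd; mem=90
  op2 P1: load  L2 → I/S/I/I on L2; bus BusRd; mem=90
  op3 P1: load  L4 → I/S/I/I on L4; bus BusRd; mem=30
  op4 P0: load  L1 → S/I/I/S on L1; bus BusRd; mem=90
  op5 P3: load  L3 → I/I/I/S on L3; bus BusRd; mem=0
  op6 P2: store L4 := 91 → I/I/M/I on L4; bus BusRdX; mem=30
  op7 P2: load  L1 → S/I/S/S on L1; bus BusRd; mem=90
  op8 P2: store L3 := 76 → I/I/M/I on L3; bus BusRdX; mem=0
  op9 P1: load  L0 → I/S/I/I on L0; bus BusRd; mem=0
  op10 P3: store L1 := 9 → I/I/I/M on L1; bus BusRdX; mem=90
  op11 P1: load  L1 → I/S/I/S on L1; bus BusRd Flush; mem=9
  op12 P0: store L1 := 37 → M/I/I/I on L1; bus BusRdX; mem=9
  op13 P3: load  L1 → S/I/I/S on L1; bus BusRd Flush; mem=37
  op14 P1: store L4 := 12 → I/M/I/I on L4; bus BusRdX Flush; mem=91
  op15 P3: store L0 := 81 → I/I/I/M on L0; bus BusRdX; mem=0
  op16 P3: load  L1 → S/I/I/S on L1; bus (none); mem=37
  op17 P1: store L1 := 61 → I/M/I/I on L1; bus BusRdX; mem=37
  op18 P2: load  L2 → I/S/S/I on L2; bus BusRd; mem=90
  op19 P2: load  L3 → I/I/M/I on L3; bus (none); mem=0
  op20 P1: load  L1 → I/M/I/I on L1; bus (none); mem=37
  op21 P3: store L2 := 21 → I/I/I/M on L2; bus BusRdX; mem=90
  op22 P0: load  L2 → S/I/I/S on L2; bus BusRd Flush; mem=21
  op23 P1: store L3 := 61 → I/M/I/I on L3; bus BusRdX Flush; mem=76
  op24 P0: load  L2 → S/I/I/S on L2; bus (none); mem=21
  op25 P0: load  L1 → S/S/I/I on L1; bus BusRd Flush; mem=61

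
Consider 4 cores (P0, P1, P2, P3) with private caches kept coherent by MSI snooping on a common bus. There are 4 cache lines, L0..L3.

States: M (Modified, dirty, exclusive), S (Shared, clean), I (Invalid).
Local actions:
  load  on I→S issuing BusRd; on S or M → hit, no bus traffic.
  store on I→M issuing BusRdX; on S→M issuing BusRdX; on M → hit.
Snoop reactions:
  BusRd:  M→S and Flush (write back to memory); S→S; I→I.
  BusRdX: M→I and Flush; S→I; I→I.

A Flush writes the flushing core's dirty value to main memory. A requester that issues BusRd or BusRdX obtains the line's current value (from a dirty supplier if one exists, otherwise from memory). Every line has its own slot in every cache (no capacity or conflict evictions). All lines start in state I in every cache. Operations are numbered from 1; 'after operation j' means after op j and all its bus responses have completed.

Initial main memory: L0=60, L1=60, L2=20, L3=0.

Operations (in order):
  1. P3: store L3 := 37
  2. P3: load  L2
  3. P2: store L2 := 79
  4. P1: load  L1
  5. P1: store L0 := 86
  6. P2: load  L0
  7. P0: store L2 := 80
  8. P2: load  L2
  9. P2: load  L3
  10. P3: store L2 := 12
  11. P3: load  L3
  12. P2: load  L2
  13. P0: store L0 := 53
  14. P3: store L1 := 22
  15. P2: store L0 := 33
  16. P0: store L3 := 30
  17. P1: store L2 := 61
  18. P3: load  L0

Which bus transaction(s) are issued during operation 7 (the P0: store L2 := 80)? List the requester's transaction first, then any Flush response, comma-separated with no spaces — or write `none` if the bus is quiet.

[1] P3: store L3 := 37 | P0:I, P1:I, P2:I, P3:M(37) | bus: BusRdX
[2] P3: load  L2 | P0:I, P1:I, P2:I, P3:S(20) | bus: BusRd
[3] P2: store L2 := 79 | P0:I, P1:I, P2:M(79), P3:I | bus: BusRdX
[4] P1: load  L1 | P0:I, P1:S(60), P2:I, P3:I | bus: BusRd
[5] P1: store L0 := 86 | P0:I, P1:M(86), P2:I, P3:I | bus: BusRdX
[6] P2: load  L0 | P0:I, P1:S(86), P2:S(86), P3:I | bus: BusRd,Flush
[7] P0: store L2 := 80 | P0:M(80), P1:I, P2:I, P3:I | bus: BusRdX,Flush
[8] P2: load  L2 | P0:S(80), P1:I, P2:S(80), P3:I | bus: BusRd,Flush
[9] P2: load  L3 | P0:I, P1:I, P2:S(37), P3:S(37) | bus: BusRd,Flush
[10] P3: store L2 := 12 | P0:I, P1:I, P2:I, P3:M(12) | bus: BusRdX
[11] P3: load  L3 | P0:I, P1:I, P2:S(37), P3:S(37) | bus: none
[12] P2: load  L2 | P0:I, P1:I, P2:S(12), P3:S(12) | bus: BusRd,Flush
[13] P0: store L0 := 53 | P0:M(53), P1:I, P2:I, P3:I | bus: BusRdX
[14] P3: store L1 := 22 | P0:I, P1:I, P2:I, P3:M(22) | bus: BusRdX
[15] P2: store L0 := 33 | P0:I, P1:I, P2:M(33), P3:I | bus: BusRdX,Flush
[16] P0: store L3 := 30 | P0:M(30), P1:I, P2:I, P3:I | bus: BusRdX
[17] P1: store L2 := 61 | P0:I, P1:M(61), P2:I, P3:I | bus: BusRdX
[18] P3: load  L0 | P0:I, P1:I, P2:S(33), P3:S(33) | bus: BusRd,Flush

bus = BusRdX,Flush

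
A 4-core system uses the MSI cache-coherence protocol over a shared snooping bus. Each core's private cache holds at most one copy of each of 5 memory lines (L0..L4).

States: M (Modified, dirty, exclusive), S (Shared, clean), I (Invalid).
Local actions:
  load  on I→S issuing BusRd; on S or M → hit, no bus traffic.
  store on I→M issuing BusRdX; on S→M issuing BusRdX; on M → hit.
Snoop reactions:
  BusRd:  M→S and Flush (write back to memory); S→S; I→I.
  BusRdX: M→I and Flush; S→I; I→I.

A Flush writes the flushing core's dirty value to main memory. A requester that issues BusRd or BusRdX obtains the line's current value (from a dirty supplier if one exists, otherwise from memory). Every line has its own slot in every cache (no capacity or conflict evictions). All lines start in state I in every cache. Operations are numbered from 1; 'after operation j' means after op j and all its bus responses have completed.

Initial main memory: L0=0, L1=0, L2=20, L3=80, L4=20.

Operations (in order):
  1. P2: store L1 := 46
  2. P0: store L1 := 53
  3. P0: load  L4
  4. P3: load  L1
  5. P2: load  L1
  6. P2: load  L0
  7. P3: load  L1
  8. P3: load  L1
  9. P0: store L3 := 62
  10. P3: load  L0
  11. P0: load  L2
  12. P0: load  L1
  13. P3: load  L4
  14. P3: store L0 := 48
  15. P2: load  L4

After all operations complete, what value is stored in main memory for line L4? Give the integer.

[1] P2: store L1 := 46 | P0:I, P1:I, P2:M(46), P3:I | bus: BusRdX
[2] P0: store L1 := 53 | P0:M(53), P1:I, P2:I, P3:I | bus: BusRdX,Flush
[3] P0: load  L4 | P0:S(20), P1:I, P2:I, P3:I | bus: BusRd
[4] P3: load  L1 | P0:S(53), P1:I, P2:I, P3:S(53) | bus: BusRd,Flush
[5] P2: load  L1 | P0:S(53), P1:I, P2:S(53), P3:S(53) | bus: BusRd
[6] P2: load  L0 | P0:I, P1:I, P2:S(0), P3:I | bus: BusRd
[7] P3: load  L1 | P0:S(53), P1:I, P2:S(53), P3:S(53) | bus: none
[8] P3: load  L1 | P0:S(53), P1:I, P2:S(53), P3:S(53) | bus: none
[9] P0: store L3 := 62 | P0:M(62), P1:I, P2:I, P3:I | bus: BusRdX
[10] P3: load  L0 | P0:I, P1:I, P2:S(0), P3:S(0) | bus: BusRd
[11] P0: load  L2 | P0:S(20), P1:I, P2:I, P3:I | bus: BusRd
[12] P0: load  L1 | P0:S(53), P1:I, P2:S(53), P3:S(53) | bus: none
[13] P3: load  L4 | P0:S(20), P1:I, P2:I, P3:S(20) | bus: BusRd
[14] P3: store L0 := 48 | P0:I, P1:I, P2:I, P3:M(48) | bus: BusRdX
[15] P2: load  L4 | P0:S(20), P1:I, P2:S(20), P3:S(20) | bus: BusRd

memory[L4] = 20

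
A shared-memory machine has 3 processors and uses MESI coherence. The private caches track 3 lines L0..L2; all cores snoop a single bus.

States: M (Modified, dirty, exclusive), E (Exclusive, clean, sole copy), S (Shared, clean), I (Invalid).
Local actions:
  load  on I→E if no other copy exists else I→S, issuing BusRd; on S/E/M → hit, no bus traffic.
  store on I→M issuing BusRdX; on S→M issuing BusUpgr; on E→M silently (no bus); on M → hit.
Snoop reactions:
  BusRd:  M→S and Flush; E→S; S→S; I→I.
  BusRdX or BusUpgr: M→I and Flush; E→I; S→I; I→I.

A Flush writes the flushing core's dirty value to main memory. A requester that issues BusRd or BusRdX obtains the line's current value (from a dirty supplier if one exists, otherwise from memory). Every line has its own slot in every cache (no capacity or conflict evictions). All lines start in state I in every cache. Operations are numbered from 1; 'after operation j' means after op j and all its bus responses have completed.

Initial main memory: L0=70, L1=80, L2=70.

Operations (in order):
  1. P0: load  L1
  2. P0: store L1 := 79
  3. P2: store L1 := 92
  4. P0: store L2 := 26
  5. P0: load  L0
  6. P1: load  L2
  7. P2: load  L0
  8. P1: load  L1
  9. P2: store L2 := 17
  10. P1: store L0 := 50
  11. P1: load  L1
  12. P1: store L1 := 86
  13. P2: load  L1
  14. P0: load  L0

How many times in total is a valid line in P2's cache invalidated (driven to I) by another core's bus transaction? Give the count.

invalidations = 2

  op1 P0: load  L1 → E/I/I on L1; bus BusRd; mem=80
  op2 P0: store L1 := 79 → M/I/I on L1; bus (none); mem=80
  op3 P2: store L1 := 92 → I/I/M on L1; bus BusRdX Flush; mem=79
  op4 P0: store L2 := 26 → M/I/I on L2; bus BusRdX; mem=70
  op5 P0: load  L0 → E/I/I on L0; bus BusRd; mem=70
  op6 P1: load  L2 → S/S/I on L2; bus BusRd Flush; mem=26
  op7 P2: load  L0 → S/I/S on L0; bus BusRd; mem=70
  op8 P1: load  L1 → I/S/S on L1; bus BusRd Flush; mem=92
  op9 P2: store L2 := 17 → I/I/M on L2; bus BusRdX; mem=26
  op10 P1: store L0 := 50 → I/M/I on L0; bus BusRdX; mem=70
  op11 P1: load  L1 → I/S/S on L1; bus (none); mem=92
  op12 P1: store L1 := 86 → I/M/I on L1; bus BusUpgr; mem=92
  op13 P2: load  L1 → I/S/S on L1; bus BusRd Flush; mem=86
  op14 P0: load  L0 → S/S/I on L0; bus BusRd Flush; mem=50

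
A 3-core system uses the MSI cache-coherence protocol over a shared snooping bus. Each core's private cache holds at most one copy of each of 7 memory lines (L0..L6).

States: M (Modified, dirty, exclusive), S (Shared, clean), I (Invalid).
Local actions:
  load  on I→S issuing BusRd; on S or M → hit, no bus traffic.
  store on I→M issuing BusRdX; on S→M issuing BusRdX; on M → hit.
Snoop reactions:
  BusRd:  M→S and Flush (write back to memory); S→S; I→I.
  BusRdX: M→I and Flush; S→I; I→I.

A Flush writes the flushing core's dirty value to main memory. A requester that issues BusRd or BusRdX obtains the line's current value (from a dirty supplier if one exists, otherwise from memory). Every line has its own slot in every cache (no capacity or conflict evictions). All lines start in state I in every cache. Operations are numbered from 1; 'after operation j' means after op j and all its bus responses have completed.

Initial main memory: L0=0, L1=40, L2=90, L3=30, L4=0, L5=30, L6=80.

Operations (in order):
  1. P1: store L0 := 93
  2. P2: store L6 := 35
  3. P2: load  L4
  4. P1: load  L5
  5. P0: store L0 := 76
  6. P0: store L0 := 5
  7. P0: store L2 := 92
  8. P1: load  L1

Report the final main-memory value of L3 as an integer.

[1] P1: store L0 := 93 | P0:I, P1:M(93), P2:I | bus: BusRdX
[2] P2: store L6 := 35 | P0:I, P1:I, P2:M(35) | bus: BusRdX
[3] P2: load  L4 | P0:I, P1:I, P2:S(0) | bus: BusRd
[4] P1: load  L5 | P0:I, P1:S(30), P2:I | bus: BusRd
[5] P0: store L0 := 76 | P0:M(76), P1:I, P2:I | bus: BusRdX,Flush
[6] P0: store L0 := 5 | P0:M(5), P1:I, P2:I | bus: none
[7] P0: store L2 := 92 | P0:M(92), P1:I, P2:I | bus: BusRdX
[8] P1: load  L1 | P0:I, P1:S(40), P2:I | bus: BusRd

memory[L3] = 30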